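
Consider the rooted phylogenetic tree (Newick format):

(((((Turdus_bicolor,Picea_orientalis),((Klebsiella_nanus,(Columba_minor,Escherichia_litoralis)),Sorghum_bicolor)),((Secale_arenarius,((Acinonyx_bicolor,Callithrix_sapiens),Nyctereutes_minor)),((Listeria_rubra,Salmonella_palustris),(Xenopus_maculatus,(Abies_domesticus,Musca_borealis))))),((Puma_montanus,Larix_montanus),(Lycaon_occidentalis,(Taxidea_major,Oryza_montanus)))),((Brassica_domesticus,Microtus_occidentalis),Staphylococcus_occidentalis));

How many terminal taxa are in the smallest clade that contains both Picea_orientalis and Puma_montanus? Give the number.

20

The MRCA of Picea_orientalis and Puma_montanus is the node subtending ((((Turdus_bicolor,Picea_orientalis),((Klebsiella_nanus,(Columba_minor,Escherichia_litoralis)),Sorghum_bicolor)),((Secale_arenarius,((Acinonyx_bicolor,Callithrix_sapiens),Nyctereutes_minor)),((Listeria_rubra,Salmonella_palustris),(Xenopus_maculatus,(Abies_domesticus,Musca_borealis))))),((Puma_montanus,Larix_montanus),(Lycaon_occidentalis,(Taxidea_major,Oryza_montanus)))).
That clade contains 20 terminal taxa: Abies_domesticus, Acinonyx_bicolor, Callithrix_sapiens, Columba_minor, Escherichia_litoralis, Klebsiella_nanus, Larix_montanus, Listeria_rubra, Lycaon_occidentalis, Musca_borealis, Nyctereutes_minor, Oryza_montanus, Picea_orientalis, Puma_montanus, Salmonella_palustris, Secale_arenarius, Sorghum_bicolor, Taxidea_major, Turdus_bicolor, Xenopus_maculatus.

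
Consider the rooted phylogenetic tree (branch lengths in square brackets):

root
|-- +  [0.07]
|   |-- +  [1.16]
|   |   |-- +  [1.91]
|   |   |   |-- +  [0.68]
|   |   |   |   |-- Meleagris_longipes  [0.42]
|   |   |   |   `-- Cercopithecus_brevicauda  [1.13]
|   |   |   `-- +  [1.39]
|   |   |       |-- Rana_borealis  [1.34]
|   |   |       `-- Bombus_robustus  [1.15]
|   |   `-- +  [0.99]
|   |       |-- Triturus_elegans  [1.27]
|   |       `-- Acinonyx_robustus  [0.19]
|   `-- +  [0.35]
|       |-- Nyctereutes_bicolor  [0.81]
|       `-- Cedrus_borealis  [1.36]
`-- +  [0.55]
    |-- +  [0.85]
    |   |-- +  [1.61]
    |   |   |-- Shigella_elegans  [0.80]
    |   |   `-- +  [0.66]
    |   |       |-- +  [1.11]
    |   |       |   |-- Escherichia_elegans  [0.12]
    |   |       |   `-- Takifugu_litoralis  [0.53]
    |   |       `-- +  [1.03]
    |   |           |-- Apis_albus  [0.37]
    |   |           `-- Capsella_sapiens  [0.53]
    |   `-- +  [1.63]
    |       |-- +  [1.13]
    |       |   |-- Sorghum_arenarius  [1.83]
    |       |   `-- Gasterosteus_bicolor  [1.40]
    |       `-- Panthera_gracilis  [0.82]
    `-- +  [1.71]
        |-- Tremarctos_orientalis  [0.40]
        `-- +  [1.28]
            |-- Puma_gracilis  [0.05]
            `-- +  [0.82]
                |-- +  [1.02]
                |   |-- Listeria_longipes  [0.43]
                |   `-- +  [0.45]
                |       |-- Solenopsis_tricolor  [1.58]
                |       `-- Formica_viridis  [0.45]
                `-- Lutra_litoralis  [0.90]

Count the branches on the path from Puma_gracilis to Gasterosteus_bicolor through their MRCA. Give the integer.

7

The MRCA of Puma_gracilis and Gasterosteus_bicolor is the node subtending (((Shigella_elegans,((Escherichia_elegans,Takifugu_litoralis),(Apis_albus,Capsella_sapiens))),((Sorghum_arenarius,Gasterosteus_bicolor),Panthera_gracilis)),(Tremarctos_orientalis,(Puma_gracilis,((Listeria_longipes,(Solenopsis_tricolor,Formica_viridis)),Lutra_litoralis)))).
From Puma_gracilis up to that node: 3 branches. From Gasterosteus_bicolor up to the same node: 4 branches. Total: 3 + 4 = 7.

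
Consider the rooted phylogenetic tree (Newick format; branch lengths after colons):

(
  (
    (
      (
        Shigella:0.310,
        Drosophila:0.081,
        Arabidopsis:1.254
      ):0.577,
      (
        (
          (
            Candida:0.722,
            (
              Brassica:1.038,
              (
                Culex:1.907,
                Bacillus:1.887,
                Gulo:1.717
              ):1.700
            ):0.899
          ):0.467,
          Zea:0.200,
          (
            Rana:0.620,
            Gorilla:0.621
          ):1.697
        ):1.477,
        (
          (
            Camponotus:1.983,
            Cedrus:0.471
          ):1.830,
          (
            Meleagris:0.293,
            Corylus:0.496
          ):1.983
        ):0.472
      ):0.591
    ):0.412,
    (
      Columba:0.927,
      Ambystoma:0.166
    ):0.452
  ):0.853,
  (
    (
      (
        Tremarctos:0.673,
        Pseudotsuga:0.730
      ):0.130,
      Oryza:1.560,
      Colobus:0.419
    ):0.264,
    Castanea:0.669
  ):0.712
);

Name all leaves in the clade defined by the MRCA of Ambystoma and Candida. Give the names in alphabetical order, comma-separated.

Tracing Ambystoma: it sits inside (Columba,Ambystoma).
Tracing Candida: it sits inside (Candida,(Brassica,(Culex,Bacillus,Gulo))).
The smallest clade enclosing both is (((Shigella,Drosophila,Arabidopsis),(((Candida,(Brassica,(Culex,Bacillus,Gulo))),Zea,(Rana,Gorilla)),((Camponotus,Cedrus),(Meleagris,Corylus)))),(Columba,Ambystoma)); the answer is its 17 terminal taxa in alphabetical order.

Ambystoma, Arabidopsis, Bacillus, Brassica, Camponotus, Candida, Cedrus, Columba, Corylus, Culex, Drosophila, Gorilla, Gulo, Meleagris, Rana, Shigella, Zea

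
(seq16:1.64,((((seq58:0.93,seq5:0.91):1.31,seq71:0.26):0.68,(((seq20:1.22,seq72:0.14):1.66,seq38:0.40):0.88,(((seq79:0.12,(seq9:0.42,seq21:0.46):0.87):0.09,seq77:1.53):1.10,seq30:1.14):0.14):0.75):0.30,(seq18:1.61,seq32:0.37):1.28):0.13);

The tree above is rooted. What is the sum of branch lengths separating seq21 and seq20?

6.42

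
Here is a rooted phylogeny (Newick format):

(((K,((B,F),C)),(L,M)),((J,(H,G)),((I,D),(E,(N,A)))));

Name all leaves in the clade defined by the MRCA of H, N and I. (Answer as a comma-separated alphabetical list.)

A, D, E, G, H, I, J, N

Tracing H: it sits inside (H,G).
Tracing N: it sits inside (N,A).
Tracing I: it sits inside (I,D).
The smallest clade enclosing all 3 is ((J,(H,G)),((I,D),(E,(N,A)))); the answer is its 8 terminal taxa in alphabetical order.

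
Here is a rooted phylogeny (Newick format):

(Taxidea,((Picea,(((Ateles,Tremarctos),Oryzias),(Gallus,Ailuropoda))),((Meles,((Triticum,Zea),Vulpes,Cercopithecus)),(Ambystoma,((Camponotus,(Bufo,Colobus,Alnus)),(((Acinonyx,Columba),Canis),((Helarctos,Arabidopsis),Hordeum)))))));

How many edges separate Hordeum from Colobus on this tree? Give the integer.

6

The MRCA of Hordeum and Colobus is the node subtending ((Camponotus,(Bufo,Colobus,Alnus)),(((Acinonyx,Columba),Canis),((Helarctos,Arabidopsis),Hordeum))).
From Hordeum up to that node: 3 branches. From Colobus up to the same node: 3 branches. Total: 3 + 3 = 6.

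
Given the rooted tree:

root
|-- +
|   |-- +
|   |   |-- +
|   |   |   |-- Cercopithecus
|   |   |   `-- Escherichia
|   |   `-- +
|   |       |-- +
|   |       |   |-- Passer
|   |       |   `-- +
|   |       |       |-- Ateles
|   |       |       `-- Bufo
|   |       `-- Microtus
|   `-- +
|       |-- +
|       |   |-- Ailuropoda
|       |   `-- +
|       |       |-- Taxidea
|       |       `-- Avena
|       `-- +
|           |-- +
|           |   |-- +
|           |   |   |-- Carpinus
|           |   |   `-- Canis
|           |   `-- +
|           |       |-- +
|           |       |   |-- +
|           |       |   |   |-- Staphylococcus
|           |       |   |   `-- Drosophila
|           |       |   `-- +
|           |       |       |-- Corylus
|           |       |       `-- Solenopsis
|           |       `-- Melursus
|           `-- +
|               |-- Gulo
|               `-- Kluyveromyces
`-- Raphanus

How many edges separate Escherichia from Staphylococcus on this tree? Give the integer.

The MRCA of Escherichia and Staphylococcus is the node subtending (((Cercopithecus,Escherichia),((Passer,(Ateles,Bufo)),Microtus)),((Ailuropoda,(Taxidea,Avena)),(((Carpinus,Canis),(((Staphylococcus,Drosophila),(Corylus,Solenopsis)),Melursus)),(Gulo,Kluyveromyces)))).
From Escherichia up to that node: 3 branches. From Staphylococcus up to the same node: 7 branches. Total: 3 + 7 = 10.

10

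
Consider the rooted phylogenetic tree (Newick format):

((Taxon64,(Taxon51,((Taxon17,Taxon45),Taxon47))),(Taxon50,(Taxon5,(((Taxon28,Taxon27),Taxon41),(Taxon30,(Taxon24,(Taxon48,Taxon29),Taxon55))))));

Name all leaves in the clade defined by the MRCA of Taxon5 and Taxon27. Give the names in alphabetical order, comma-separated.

Taxon24, Taxon27, Taxon28, Taxon29, Taxon30, Taxon41, Taxon48, Taxon5, Taxon55

Tracing Taxon5: it sits inside (Taxon5,(((Taxon28,Taxon27),Taxon41),(Taxon30,(Taxon24,(Taxon48,Taxon29),Taxon55)))).
Tracing Taxon27: it sits inside (Taxon28,Taxon27).
The smallest clade enclosing both is (Taxon5,(((Taxon28,Taxon27),Taxon41),(Taxon30,(Taxon24,(Taxon48,Taxon29),Taxon55)))); the answer is its 9 terminal taxa in alphabetical order.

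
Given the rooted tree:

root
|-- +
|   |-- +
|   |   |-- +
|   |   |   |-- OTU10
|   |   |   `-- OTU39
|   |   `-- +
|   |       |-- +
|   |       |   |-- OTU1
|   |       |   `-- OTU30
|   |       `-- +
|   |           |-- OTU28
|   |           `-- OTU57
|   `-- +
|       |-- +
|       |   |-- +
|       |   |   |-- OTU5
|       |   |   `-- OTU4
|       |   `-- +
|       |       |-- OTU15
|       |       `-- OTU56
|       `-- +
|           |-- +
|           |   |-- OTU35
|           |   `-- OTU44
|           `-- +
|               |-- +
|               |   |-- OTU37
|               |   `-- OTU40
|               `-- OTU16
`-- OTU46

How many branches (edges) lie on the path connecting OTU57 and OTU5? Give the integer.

8

The MRCA of OTU57 and OTU5 is the node subtending (((OTU10,OTU39),((OTU1,OTU30),(OTU28,OTU57))),(((OTU5,OTU4),(OTU15,OTU56)),((OTU35,OTU44),((OTU37,OTU40),OTU16)))).
From OTU57 up to that node: 4 branches. From OTU5 up to the same node: 4 branches. Total: 4 + 4 = 8.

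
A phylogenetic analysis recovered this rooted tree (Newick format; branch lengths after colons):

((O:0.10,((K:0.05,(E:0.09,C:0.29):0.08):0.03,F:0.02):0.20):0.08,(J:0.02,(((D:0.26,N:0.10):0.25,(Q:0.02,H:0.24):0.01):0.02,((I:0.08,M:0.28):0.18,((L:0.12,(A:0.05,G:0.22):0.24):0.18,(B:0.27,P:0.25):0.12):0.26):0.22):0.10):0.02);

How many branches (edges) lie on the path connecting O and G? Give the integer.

The MRCA of O and G is the root of the tree.
From O up to that node: 2 branches. From G up to the same node: 7 branches. Total: 2 + 7 = 9.

9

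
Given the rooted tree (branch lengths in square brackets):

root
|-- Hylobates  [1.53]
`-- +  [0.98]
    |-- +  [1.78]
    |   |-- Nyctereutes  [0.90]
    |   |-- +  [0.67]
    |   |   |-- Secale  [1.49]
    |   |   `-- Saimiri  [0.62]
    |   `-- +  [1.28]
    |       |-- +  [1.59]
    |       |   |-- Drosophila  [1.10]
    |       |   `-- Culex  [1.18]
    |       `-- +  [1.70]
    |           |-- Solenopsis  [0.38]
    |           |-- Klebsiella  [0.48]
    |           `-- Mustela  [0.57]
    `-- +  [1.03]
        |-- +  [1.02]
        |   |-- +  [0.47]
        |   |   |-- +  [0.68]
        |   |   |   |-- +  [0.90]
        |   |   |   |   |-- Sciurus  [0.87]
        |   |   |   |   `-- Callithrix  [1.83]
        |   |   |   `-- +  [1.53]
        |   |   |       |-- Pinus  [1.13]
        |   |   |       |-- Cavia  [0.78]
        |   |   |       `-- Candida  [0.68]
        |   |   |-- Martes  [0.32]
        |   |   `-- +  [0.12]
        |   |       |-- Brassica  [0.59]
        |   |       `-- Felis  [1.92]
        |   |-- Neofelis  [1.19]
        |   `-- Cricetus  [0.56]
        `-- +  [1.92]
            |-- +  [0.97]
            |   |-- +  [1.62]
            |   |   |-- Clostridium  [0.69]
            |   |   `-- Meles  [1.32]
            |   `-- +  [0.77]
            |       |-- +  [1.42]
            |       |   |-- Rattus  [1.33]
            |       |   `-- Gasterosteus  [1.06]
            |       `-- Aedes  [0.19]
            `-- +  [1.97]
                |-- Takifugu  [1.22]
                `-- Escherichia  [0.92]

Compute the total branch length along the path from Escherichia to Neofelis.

The path runs Escherichia → … → MRCA → … → Neofelis; the MRCA is the node subtending (((((Sciurus,Callithrix),(Pinus,Cavia,Candida)),Martes,(Brassica,Felis)),Neofelis,Cricetus),(((Clostridium,Meles),((Rattus,Gasterosteus),Aedes)),(Takifugu,Escherichia))).
Branch lengths along that path: 0.92 + 1.97 + 1.92 + 1.02 + 1.19 = 7.02.

7.02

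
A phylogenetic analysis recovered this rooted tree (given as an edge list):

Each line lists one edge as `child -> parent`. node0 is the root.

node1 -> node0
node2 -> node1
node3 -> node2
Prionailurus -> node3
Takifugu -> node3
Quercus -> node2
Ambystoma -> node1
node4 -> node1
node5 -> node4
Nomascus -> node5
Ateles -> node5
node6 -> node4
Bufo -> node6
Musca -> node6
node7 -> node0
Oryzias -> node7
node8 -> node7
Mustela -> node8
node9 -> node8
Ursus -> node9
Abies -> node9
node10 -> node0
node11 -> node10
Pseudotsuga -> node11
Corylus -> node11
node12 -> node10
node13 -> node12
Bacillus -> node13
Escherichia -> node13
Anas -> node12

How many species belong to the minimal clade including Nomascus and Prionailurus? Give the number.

8

The MRCA of Nomascus and Prionailurus is the node subtending (((Prionailurus,Takifugu),Quercus),Ambystoma,((Nomascus,Ateles),(Bufo,Musca))).
That clade contains 8 terminal taxa: Ambystoma, Ateles, Bufo, Musca, Nomascus, Prionailurus, Quercus, Takifugu.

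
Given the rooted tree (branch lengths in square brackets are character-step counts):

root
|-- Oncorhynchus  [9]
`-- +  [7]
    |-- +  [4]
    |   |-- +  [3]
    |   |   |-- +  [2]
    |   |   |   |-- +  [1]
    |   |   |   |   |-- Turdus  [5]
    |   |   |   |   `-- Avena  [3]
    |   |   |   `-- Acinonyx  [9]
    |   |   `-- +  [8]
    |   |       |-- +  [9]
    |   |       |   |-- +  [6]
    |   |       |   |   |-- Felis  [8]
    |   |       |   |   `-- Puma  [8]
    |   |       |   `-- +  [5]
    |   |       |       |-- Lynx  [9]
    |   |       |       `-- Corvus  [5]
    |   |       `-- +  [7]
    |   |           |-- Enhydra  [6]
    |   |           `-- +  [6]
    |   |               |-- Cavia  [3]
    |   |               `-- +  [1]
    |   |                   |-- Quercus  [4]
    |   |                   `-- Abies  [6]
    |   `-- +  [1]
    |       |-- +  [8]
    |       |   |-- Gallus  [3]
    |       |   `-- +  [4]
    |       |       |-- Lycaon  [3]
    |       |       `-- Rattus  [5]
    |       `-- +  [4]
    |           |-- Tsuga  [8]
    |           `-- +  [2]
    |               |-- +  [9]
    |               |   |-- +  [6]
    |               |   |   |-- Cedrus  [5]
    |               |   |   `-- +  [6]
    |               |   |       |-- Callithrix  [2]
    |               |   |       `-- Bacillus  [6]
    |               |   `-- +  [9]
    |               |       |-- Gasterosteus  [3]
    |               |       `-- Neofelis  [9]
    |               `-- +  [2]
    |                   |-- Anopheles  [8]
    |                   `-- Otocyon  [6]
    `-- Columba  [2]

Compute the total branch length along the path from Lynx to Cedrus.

61

The path runs Lynx → … → MRCA → … → Cedrus; the MRCA is the node subtending ((((Turdus,Avena),Acinonyx),(((Felis,Puma),(Lynx,Corvus)),(Enhydra,(Cavia,(Quercus,Abies))))),((Gallus,(Lycaon,Rattus)),(Tsuga,(((Cedrus,(Callithrix,Bacillus)),(Gasterosteus,Neofelis)),(Anopheles,Otocyon))))).
Branch lengths along that path: 9 + 5 + 9 + 8 + 3 + 1 + 4 + 2 + 9 + 6 + 5 = 61.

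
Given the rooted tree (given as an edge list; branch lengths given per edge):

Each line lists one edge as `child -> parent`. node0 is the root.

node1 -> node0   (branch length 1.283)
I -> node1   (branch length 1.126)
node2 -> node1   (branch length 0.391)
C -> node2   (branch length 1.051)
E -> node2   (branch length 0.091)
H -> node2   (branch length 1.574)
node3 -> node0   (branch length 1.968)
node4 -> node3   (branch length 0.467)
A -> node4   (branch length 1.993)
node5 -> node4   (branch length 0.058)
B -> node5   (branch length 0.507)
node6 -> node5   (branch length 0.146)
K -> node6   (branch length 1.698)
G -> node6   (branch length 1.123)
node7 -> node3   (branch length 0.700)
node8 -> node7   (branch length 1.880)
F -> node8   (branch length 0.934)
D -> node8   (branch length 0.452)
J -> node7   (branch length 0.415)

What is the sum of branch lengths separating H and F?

8.730

The path runs H → … → MRCA → … → F; the MRCA is the root of the tree.
Branch lengths along that path: 1.574 + 0.391 + 1.283 + 1.968 + 0.700 + 1.880 + 0.934 = 8.730.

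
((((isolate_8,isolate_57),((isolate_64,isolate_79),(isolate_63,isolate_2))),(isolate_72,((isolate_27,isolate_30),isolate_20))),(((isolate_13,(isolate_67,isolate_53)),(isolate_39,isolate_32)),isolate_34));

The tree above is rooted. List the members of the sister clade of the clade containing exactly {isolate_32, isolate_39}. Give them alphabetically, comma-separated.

isolate_13, isolate_53, isolate_67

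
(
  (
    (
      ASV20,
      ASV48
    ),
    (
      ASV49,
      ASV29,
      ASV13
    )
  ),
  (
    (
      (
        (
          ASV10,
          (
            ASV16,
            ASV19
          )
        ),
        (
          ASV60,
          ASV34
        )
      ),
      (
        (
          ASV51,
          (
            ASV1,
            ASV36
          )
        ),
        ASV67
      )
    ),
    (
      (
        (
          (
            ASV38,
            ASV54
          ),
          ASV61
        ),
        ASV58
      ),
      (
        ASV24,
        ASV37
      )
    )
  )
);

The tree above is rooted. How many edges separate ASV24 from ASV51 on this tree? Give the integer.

7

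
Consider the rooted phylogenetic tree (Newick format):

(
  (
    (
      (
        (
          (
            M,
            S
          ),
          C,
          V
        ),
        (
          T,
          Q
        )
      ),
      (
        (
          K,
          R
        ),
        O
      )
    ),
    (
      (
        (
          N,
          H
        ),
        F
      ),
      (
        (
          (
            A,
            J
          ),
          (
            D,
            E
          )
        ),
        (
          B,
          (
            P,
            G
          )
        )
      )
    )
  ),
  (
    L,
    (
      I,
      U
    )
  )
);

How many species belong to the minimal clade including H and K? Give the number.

19

The MRCA of H and K is the node subtending (((((M,S),C,V),(T,Q)),((K,R),O)),(((N,H),F),(((A,J),(D,E)),(B,(P,G))))).
That clade contains 19 terminal taxa: A, B, C, D, E, F, G, H, J, K, M, N, O, P, Q, R, S, T, V.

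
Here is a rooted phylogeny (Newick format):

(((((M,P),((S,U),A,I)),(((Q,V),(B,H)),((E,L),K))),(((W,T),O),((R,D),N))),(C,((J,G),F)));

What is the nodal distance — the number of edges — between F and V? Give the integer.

9

The MRCA of F and V is the root of the tree.
From F up to that node: 3 branches. From V up to the same node: 6 branches. Total: 3 + 6 = 9.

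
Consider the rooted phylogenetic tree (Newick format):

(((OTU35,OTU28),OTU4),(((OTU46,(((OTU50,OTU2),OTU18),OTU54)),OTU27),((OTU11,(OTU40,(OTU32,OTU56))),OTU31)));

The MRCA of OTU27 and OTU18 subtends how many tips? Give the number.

6

The MRCA of OTU27 and OTU18 is the node subtending ((OTU46,(((OTU50,OTU2),OTU18),OTU54)),OTU27).
That clade contains 6 terminal taxa: OTU18, OTU2, OTU27, OTU46, OTU50, OTU54.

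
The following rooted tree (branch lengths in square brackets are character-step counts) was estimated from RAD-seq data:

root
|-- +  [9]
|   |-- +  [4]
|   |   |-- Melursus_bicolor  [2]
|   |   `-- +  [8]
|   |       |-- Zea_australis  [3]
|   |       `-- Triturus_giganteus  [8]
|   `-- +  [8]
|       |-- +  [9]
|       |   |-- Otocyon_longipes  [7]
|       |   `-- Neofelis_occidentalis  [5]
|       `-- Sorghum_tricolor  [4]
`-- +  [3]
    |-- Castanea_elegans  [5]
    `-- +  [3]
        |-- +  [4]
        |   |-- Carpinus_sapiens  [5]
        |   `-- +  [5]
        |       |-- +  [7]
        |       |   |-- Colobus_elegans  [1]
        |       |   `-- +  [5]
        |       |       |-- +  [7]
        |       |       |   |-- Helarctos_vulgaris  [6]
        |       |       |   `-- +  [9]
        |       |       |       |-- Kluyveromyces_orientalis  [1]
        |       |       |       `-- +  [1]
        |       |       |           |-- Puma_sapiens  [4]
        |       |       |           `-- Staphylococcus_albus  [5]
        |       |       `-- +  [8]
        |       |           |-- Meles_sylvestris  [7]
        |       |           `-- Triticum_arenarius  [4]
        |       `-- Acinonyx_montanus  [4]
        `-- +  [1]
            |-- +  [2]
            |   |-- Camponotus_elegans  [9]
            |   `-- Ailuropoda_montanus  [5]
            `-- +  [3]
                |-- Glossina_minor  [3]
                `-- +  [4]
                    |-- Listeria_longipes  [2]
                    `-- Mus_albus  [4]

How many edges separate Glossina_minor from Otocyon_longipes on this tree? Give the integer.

The MRCA of Glossina_minor and Otocyon_longipes is the root of the tree.
From Glossina_minor up to that node: 5 branches. From Otocyon_longipes up to the same node: 4 branches. Total: 5 + 4 = 9.

9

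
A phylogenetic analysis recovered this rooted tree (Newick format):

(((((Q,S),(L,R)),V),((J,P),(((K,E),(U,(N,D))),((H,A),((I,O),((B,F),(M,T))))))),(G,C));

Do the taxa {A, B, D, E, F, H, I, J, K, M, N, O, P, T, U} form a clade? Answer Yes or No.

Yes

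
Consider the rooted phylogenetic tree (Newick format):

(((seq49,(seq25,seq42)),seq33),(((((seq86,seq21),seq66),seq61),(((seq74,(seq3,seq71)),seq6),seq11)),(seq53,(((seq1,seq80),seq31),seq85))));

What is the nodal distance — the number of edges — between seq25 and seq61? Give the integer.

The MRCA of seq25 and seq61 is the root of the tree.
From seq25 up to that node: 4 branches. From seq61 up to the same node: 4 branches. Total: 4 + 4 = 8.

8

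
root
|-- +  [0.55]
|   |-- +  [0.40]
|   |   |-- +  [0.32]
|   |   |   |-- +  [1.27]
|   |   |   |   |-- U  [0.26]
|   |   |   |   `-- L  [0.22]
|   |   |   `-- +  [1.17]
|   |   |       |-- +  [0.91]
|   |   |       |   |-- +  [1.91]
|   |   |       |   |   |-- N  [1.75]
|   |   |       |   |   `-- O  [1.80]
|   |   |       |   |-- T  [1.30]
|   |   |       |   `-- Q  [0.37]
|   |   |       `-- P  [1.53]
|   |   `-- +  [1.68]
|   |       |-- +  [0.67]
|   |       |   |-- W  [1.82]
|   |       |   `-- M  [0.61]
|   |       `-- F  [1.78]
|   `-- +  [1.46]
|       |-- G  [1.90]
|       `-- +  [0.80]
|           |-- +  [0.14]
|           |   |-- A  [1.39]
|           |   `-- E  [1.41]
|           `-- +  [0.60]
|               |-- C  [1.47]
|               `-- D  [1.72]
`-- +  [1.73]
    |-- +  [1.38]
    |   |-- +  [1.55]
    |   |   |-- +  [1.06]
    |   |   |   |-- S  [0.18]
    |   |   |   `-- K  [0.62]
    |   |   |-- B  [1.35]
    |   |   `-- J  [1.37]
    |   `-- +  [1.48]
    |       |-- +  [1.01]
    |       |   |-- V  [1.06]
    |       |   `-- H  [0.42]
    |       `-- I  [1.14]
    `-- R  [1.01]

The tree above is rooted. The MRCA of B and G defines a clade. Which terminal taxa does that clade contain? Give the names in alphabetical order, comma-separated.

A, B, C, D, E, F, G, H, I, J, K, L, M, N, O, P, Q, R, S, T, U, V, W

Tracing B: it sits inside ((S,K),B,J).
Tracing G: it sits inside (G,((A,E),(C,D))).
The smallest clade enclosing both is the whole tree (their MRCA is the root), so the answer is all 23 tips in alphabetical order.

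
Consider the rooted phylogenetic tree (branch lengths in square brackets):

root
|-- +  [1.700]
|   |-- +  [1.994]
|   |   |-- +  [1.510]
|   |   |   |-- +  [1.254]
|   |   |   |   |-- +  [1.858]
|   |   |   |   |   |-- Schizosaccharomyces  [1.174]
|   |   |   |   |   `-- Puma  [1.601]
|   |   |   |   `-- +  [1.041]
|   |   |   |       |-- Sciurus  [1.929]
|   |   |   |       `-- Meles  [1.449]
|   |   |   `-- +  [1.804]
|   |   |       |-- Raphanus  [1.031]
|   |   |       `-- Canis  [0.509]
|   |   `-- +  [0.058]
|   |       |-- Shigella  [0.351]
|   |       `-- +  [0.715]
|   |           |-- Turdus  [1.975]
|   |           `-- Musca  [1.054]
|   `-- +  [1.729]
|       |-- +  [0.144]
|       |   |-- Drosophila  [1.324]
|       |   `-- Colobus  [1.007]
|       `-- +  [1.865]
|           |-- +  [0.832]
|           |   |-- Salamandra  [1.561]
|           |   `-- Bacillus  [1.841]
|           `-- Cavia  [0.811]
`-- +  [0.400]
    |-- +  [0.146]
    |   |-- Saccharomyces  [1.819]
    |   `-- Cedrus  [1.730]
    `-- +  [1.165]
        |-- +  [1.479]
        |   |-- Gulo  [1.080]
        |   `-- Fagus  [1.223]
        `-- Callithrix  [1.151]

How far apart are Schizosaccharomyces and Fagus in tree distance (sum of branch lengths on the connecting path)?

13.757

The path runs Schizosaccharomyces → … → MRCA → … → Fagus; the MRCA is the root of the tree.
Branch lengths along that path: 1.174 + 1.858 + 1.254 + 1.510 + 1.994 + 1.700 + 0.400 + 1.165 + 1.479 + 1.223 = 13.757.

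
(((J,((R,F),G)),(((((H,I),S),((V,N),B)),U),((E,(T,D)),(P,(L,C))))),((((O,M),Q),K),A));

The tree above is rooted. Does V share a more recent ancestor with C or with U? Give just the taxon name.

U

The MRCA of V and U subtends ((((H,I),S),((V,N),B)),U) (7 taxa).
The MRCA of V and C subtends (((((H,I),S),((V,N),B)),U),((E,(T,D)),(P,(L,C)))) (13 taxa).
The first is nested inside the second, so V shares a more recent common ancestor with U.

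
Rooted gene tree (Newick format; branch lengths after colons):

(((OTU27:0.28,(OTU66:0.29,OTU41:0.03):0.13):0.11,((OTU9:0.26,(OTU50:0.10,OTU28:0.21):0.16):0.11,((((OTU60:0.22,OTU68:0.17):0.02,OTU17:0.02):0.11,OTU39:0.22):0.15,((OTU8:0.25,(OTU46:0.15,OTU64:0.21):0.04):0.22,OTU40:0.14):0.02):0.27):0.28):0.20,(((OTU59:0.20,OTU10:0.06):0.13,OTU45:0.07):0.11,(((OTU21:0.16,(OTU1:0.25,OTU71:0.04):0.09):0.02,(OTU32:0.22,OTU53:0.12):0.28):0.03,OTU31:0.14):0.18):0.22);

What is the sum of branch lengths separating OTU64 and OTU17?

0.77

The path runs OTU64 → … → MRCA → … → OTU17; the MRCA is the node subtending ((((OTU60,OTU68),OTU17),OTU39),((OTU8,(OTU46,OTU64)),OTU40)).
Branch lengths along that path: 0.21 + 0.04 + 0.22 + 0.02 + 0.15 + 0.11 + 0.02 = 0.77.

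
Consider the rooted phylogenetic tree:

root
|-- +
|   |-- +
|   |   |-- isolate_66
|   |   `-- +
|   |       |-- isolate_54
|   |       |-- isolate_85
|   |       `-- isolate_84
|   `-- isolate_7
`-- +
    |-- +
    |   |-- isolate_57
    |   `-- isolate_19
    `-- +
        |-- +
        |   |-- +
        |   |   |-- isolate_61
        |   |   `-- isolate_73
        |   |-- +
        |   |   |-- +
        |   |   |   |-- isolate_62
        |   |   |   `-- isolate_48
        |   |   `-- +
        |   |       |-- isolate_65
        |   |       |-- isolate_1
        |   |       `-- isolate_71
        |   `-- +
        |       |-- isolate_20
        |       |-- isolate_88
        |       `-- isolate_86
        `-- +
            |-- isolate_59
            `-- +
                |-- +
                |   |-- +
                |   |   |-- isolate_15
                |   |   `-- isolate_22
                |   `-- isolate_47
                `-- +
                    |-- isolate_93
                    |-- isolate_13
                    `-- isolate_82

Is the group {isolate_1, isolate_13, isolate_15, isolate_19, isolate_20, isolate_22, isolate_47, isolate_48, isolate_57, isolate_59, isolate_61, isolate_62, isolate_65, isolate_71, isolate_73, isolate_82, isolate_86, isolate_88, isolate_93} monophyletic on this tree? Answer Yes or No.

Yes

The most recent common ancestor of these taxa subtends ((isolate_57,isolate_19),(((isolate_61,isolate_73),((isolate_62,isolate_48),(isolate_65,isolate_1,isolate_71)),(isolate_20,isolate_88,isolate_86)),(isolate_59,(((isolate_15,isolate_22),isolate_47),(isolate_93,isolate_13,isolate_82))))).
That clade has exactly 19 tips — every listed taxon and nothing else — so the group is monophyletic.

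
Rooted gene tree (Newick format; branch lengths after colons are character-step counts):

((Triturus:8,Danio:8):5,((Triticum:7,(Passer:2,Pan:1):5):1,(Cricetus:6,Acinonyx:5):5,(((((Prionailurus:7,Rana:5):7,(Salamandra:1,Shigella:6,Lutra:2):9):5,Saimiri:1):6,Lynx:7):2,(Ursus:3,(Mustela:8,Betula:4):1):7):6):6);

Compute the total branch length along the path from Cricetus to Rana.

The path runs Cricetus → … → MRCA → … → Rana; the MRCA is the node subtending ((Triticum,(Passer,Pan)),(Cricetus,Acinonyx),(((((Prionailurus,Rana),(Salamandra,Shigella,Lutra)),Saimiri),Lynx),(Ursus,(Mustela,Betula)))).
Branch lengths along that path: 6 + 5 + 6 + 2 + 6 + 5 + 7 + 5 = 42.

42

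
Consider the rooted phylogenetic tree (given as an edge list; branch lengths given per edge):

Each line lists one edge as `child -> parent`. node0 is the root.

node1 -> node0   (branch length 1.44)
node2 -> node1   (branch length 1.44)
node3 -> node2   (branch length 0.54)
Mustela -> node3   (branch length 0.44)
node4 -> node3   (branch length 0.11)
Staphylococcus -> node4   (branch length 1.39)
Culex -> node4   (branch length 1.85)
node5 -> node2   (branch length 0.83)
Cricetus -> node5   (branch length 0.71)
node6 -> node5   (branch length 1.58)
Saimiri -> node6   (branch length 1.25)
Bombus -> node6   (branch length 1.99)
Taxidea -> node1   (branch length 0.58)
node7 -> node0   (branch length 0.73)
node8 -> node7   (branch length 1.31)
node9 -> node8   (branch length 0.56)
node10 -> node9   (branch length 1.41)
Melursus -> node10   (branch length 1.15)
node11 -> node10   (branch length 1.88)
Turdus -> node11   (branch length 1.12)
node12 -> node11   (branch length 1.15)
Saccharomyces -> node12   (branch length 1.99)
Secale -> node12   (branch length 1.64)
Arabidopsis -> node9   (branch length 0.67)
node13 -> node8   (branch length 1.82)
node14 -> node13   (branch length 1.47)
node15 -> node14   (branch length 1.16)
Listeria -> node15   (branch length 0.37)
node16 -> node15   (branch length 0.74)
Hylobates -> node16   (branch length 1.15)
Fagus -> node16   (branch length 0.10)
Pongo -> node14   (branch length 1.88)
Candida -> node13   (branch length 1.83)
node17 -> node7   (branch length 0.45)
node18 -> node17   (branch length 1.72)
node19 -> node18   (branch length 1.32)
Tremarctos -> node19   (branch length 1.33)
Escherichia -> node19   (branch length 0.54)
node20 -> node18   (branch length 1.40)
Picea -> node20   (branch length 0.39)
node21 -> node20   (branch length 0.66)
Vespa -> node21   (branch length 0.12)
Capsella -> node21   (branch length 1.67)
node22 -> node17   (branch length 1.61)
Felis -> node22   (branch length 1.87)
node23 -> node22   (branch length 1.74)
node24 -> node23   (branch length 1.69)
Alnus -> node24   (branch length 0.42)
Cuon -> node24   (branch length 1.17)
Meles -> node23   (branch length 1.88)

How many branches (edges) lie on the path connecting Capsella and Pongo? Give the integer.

9

The MRCA of Capsella and Pongo is the node subtending ((((Melursus,(Turdus,(Saccharomyces,Secale))),Arabidopsis),(((Listeria,(Hylobates,Fagus)),Pongo),Candida)),(((Tremarctos,Escherichia),(Picea,(Vespa,Capsella))),(Felis,((Alnus,Cuon),Meles)))).
From Capsella up to that node: 5 branches. From Pongo up to the same node: 4 branches. Total: 5 + 4 = 9.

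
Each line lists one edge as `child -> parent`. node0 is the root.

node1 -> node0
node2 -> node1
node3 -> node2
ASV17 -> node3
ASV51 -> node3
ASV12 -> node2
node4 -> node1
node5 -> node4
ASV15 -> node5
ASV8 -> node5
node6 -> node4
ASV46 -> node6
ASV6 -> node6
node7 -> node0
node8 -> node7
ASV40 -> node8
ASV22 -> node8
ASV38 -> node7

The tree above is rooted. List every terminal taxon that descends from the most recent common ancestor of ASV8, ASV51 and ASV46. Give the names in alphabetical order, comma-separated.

ASV12, ASV15, ASV17, ASV46, ASV51, ASV6, ASV8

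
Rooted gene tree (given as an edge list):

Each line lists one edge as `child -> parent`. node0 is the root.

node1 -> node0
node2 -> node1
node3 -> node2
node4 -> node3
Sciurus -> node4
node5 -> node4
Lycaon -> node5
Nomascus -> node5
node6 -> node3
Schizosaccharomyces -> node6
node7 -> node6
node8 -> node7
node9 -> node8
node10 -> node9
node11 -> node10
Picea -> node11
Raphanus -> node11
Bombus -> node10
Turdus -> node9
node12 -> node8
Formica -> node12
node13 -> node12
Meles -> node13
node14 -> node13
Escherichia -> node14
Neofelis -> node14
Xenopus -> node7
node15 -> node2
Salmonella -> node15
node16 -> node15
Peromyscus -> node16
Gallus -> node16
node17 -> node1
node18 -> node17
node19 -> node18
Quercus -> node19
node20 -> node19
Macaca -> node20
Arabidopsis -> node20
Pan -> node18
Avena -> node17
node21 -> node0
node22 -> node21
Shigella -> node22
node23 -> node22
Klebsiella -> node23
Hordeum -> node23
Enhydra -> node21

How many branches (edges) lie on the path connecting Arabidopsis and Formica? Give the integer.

The MRCA of Arabidopsis and Formica is the node subtending ((((Sciurus,(Lycaon,Nomascus)),(Schizosaccharomyces,(((((Picea,Raphanus),Bombus),Turdus),(Formica,(Meles,(Escherichia,Neofelis)))),Xenopus))),(Salmonella,(Peromyscus,Gallus))),(((Quercus,(Macaca,Arabidopsis)),Pan),Avena)).
From Arabidopsis up to that node: 5 branches. From Formica up to the same node: 7 branches. Total: 5 + 7 = 12.

12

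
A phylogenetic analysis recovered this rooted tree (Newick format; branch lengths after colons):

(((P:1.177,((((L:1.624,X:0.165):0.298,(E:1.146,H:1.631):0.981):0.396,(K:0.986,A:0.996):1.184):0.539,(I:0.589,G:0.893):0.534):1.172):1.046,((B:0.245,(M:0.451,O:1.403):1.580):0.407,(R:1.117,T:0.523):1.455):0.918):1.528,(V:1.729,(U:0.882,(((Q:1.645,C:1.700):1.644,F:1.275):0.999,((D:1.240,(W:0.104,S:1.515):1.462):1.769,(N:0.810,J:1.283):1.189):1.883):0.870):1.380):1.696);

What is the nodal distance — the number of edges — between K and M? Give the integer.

9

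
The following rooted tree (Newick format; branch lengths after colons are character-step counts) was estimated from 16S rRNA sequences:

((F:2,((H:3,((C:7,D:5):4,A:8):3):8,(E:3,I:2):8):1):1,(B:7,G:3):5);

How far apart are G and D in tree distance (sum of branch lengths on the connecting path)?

30

The path runs G → … → MRCA → … → D; the MRCA is the root of the tree.
Branch lengths along that path: 3 + 5 + 1 + 1 + 8 + 3 + 4 + 5 = 30.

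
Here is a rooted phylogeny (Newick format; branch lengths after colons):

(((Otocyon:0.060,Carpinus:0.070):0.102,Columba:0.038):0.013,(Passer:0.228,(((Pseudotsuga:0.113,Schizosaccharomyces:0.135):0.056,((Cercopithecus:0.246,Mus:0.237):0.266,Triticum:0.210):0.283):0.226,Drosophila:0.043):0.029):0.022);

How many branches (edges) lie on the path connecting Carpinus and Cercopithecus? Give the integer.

The MRCA of Carpinus and Cercopithecus is the root of the tree.
From Carpinus up to that node: 3 branches. From Cercopithecus up to the same node: 6 branches. Total: 3 + 6 = 9.

9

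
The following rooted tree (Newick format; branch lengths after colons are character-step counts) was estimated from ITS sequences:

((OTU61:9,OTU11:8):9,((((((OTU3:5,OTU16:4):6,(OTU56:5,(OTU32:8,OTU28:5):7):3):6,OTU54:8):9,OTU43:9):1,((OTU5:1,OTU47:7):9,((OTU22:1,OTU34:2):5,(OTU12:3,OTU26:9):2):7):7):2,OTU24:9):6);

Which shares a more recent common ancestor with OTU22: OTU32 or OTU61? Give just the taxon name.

The MRCA of OTU22 and OTU32 subtends (((((OTU3,OTU16),(OTU56,(OTU32,OTU28))),OTU54),OTU43),((OTU5,OTU47),((OTU22,OTU34),(OTU12,OTU26)))) (13 taxa).
The MRCA of OTU22 and OTU61 is the root, subtending the entire tree (16 taxa).
The first is nested inside the second, so OTU22 shares a more recent common ancestor with OTU32.

OTU32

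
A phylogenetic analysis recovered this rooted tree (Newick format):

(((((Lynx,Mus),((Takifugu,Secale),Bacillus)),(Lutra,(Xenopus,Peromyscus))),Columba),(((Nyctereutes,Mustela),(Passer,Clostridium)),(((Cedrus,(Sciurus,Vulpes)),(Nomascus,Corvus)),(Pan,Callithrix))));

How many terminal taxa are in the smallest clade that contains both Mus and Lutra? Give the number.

8

The MRCA of Mus and Lutra is the node subtending (((Lynx,Mus),((Takifugu,Secale),Bacillus)),(Lutra,(Xenopus,Peromyscus))).
That clade contains 8 terminal taxa: Bacillus, Lutra, Lynx, Mus, Peromyscus, Secale, Takifugu, Xenopus.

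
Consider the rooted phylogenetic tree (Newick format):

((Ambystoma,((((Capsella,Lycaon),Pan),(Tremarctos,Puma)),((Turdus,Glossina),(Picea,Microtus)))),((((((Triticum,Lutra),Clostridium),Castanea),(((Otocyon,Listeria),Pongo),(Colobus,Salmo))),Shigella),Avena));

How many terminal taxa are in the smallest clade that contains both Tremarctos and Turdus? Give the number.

The MRCA of Tremarctos and Turdus is the node subtending ((((Capsella,Lycaon),Pan),(Tremarctos,Puma)),((Turdus,Glossina),(Picea,Microtus))).
That clade contains 9 terminal taxa: Capsella, Glossina, Lycaon, Microtus, Pan, Picea, Puma, Tremarctos, Turdus.

9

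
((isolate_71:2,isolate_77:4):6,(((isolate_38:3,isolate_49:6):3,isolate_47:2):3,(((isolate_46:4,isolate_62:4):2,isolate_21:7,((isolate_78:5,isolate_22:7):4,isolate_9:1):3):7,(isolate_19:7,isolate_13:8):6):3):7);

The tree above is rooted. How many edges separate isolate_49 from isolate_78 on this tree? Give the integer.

The MRCA of isolate_49 and isolate_78 is the node subtending (((isolate_38,isolate_49),isolate_47),(((isolate_46,isolate_62),isolate_21,((isolate_78,isolate_22),isolate_9)),(isolate_19,isolate_13))).
From isolate_49 up to that node: 3 branches. From isolate_78 up to the same node: 5 branches. Total: 3 + 5 = 8.

8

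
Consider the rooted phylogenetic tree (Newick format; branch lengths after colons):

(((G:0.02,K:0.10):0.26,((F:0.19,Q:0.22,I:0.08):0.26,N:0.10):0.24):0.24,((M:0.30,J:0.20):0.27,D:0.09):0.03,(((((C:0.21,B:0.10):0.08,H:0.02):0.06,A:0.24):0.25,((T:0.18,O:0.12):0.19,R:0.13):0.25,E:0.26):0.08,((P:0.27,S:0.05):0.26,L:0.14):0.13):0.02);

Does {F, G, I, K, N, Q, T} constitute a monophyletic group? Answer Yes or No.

No

The MRCA of the listed taxa is the root, so the smallest clade containing them is the whole tree.
That clade also contains A, B, C, D, E, H, J, L, M, O, P, R, S, which are not in the proposed group, so the group is not monophyletic.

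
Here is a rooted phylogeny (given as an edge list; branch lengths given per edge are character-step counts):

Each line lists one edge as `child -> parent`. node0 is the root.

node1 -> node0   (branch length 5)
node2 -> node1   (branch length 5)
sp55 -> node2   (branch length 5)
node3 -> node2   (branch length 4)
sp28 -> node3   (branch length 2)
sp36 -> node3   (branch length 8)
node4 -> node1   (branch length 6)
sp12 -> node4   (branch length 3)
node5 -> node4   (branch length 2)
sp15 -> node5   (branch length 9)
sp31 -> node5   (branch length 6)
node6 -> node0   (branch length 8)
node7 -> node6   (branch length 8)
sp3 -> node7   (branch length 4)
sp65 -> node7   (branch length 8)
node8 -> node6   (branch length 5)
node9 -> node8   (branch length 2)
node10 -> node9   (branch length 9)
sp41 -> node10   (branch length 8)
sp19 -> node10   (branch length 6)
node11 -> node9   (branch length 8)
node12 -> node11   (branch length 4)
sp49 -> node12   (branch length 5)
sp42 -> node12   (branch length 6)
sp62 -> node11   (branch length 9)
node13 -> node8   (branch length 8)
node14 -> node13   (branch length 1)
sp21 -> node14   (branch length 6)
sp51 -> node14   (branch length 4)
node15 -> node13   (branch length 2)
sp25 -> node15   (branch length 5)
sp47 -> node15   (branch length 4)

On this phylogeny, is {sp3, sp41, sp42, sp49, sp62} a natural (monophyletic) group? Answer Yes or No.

No

The MRCA of the listed taxa subtends ((sp3,sp65),(((sp41,sp19),((sp49,sp42),sp62)),((sp21,sp51),(sp25,sp47)))).
That clade also contains sp19, sp21, sp25, sp47, sp51, sp65, which are not in the proposed group, so the group is not monophyletic.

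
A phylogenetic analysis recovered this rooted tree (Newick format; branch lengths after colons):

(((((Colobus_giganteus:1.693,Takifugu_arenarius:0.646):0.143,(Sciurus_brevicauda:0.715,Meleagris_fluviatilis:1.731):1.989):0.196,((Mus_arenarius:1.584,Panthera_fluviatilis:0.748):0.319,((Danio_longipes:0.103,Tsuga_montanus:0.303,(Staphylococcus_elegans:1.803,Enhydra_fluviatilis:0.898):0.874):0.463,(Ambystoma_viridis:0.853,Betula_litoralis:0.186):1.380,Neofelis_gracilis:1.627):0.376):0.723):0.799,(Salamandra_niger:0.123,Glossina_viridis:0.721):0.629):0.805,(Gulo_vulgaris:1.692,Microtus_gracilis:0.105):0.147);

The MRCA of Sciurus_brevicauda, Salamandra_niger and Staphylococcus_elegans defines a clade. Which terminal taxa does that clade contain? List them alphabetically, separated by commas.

Ambystoma_viridis, Betula_litoralis, Colobus_giganteus, Danio_longipes, Enhydra_fluviatilis, Glossina_viridis, Meleagris_fluviatilis, Mus_arenarius, Neofelis_gracilis, Panthera_fluviatilis, Salamandra_niger, Sciurus_brevicauda, Staphylococcus_elegans, Takifugu_arenarius, Tsuga_montanus

Tracing Sciurus_brevicauda: it sits inside (Sciurus_brevicauda,Meleagris_fluviatilis).
Tracing Salamandra_niger: it sits inside (Salamandra_niger,Glossina_viridis).
Tracing Staphylococcus_elegans: it sits inside (Staphylococcus_elegans,Enhydra_fluviatilis).
The smallest clade enclosing all 3 is ((((Colobus_giganteus,Takifugu_arenarius),(Sciurus_brevicauda,Meleagris_fluviatilis)),((Mus_arenarius,Panthera_fluviatilis),((Danio_longipes,Tsuga_montanus,(Staphylococcus_elegans,Enhydra_fluviatilis)),(Ambystoma_viridis,Betula_litoralis),Neofelis_gracilis))),(Salamandra_niger,Glossina_viridis)); the answer is its 15 terminal taxa in alphabetical order.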